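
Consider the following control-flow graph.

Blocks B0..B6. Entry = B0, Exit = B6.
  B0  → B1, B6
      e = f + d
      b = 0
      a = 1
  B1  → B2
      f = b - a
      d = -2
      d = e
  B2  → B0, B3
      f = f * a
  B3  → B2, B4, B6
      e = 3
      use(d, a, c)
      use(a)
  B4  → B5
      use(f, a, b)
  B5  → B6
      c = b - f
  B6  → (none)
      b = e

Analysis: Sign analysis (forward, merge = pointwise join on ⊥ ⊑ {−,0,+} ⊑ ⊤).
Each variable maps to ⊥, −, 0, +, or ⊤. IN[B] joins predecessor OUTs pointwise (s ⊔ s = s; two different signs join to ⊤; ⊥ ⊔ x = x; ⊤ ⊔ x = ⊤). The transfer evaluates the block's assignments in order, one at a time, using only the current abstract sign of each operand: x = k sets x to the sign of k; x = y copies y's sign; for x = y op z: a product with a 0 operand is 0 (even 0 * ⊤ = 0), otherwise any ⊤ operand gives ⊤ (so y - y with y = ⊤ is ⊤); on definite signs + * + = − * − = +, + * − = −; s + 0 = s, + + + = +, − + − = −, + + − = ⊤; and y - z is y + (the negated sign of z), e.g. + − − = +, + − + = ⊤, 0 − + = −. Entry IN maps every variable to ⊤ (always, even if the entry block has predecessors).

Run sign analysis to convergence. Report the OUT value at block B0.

Converged values:
  B0:   IN=(all ⊤)   OUT={a:+, b:0; rest ⊤}
  B1:   IN={a:+, b:0; rest ⊤}   OUT={a:+, b:0, f:-; rest ⊤}
  B2:   IN={a:+, b:0, f:-; rest ⊤}   OUT={a:+, b:0, f:-; rest ⊤}
  B3:   IN={a:+, b:0, f:-; rest ⊤}   OUT={a:+, b:0, e:+, f:-; rest ⊤}
  B4:   IN={a:+, b:0, e:+, f:-; rest ⊤}   OUT={a:+, b:0, e:+, f:-; rest ⊤}
  B5:   IN={a:+, b:0, e:+, f:-; rest ⊤}   OUT={a:+, b:0, c:+, e:+, f:-; rest ⊤}
  B6:   IN={a:+, b:0; rest ⊤}   OUT={a:+; rest ⊤}

Merge at B0 (entry node, so the boundary value (all ⊤) is joined with the incoming edge(s)): IN[B0] = (all ⊤) ⊔ OUT[B2] = {a: ⊤, b: ⊤, c: ⊤, d: ⊤, e: ⊤, f: ⊤}
Applying B0's transfer function to that IN value gives OUT[B0] (row B0 above).

Answer: {a: +, b: 0, c: ⊤, d: ⊤, e: ⊤, f: ⊤}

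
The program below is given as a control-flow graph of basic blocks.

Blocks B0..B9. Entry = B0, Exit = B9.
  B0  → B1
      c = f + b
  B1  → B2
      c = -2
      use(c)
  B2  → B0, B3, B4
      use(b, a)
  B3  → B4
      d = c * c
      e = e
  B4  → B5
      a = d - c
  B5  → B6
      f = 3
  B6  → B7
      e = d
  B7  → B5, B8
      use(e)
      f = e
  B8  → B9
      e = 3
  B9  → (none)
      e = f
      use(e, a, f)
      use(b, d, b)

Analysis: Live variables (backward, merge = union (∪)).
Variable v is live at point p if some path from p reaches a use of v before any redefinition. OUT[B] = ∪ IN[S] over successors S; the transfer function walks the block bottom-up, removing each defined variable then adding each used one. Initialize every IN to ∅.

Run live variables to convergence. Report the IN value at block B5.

Fixpoint table:
  B0: | IN={a, b, d, e, f} | OUT={a, b, d, e, f}
  B1: | IN={a, b, d, e, f} | OUT={a, b, c, d, e, f}
  B2: | IN={a, b, c, d, e, f} | OUT={a, b, c, d, e, f}
  B3: | IN={b, c, e} | OUT={b, c, d}
  B4: | IN={b, c, d} | OUT={a, b, d}
  B5: | IN={a, b, d} | OUT={a, b, d}
  B6: | IN={a, b, d} | OUT={a, b, d, e}
  B7: | IN={a, b, d, e} | OUT={a, b, d, f}
  B8: | IN={a, b, d, f} | OUT={a, b, d, f}
  B9: | IN={a, b, d, f} | OUT={}

Merge at B5: OUT[B5] = IN[B6] = {a, b, d}
Applying B5's transfer function to that OUT value gives IN[B5] (row B5 above).

Answer: {a, b, d}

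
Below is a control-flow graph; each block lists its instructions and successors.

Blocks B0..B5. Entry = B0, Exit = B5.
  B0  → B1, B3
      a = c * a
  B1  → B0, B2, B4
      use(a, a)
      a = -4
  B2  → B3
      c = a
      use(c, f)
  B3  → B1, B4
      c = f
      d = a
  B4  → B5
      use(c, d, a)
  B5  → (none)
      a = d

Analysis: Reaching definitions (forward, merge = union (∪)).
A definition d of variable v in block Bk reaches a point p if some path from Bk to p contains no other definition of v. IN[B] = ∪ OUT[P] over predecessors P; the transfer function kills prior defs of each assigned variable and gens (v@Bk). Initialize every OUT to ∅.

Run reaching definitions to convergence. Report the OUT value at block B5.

Answer: {a@B5, c@B3, d@B3}

Derivation:
Per-block solution:
  B0: | IN={a@B1, c@B3, d@B3} | OUT={a@B0, c@B3, d@B3}
  B1: | IN={a@B0, a@B1, c@B3, d@B3} | OUT={a@B1, c@B3, d@B3}
  B2: | IN={a@B1, c@B3, d@B3} | OUT={a@B1, c@B2, d@B3}
  B3: | IN={a@B0, a@B1, c@B2, c@B3, d@B3} | OUT={a@B0, a@B1, c@B3, d@B3}
  B4: | IN={a@B0, a@B1, c@B3, d@B3} | OUT={a@B0, a@B1, c@B3, d@B3}
  B5: | IN={a@B0, a@B1, c@B3, d@B3} | OUT={a@B5, c@B3, d@B3}

Merge at B5: IN[B5] = OUT[B4] = {a@B0, a@B1, c@B3, d@B3}
Applying B5's transfer function to that IN value gives OUT[B5] (row B5 above).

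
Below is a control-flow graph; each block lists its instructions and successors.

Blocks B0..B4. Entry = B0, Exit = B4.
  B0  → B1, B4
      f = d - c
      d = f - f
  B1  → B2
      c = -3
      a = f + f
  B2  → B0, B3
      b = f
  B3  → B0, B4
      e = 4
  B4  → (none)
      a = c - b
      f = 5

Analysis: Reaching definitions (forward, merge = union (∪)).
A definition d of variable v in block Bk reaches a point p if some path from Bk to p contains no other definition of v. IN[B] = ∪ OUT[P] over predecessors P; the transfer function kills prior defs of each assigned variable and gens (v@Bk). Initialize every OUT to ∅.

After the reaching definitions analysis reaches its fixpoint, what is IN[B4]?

Per-block solution:
  B0: | IN={a@B1, b@B2, c@B1, d@B0, e@B3, f@B0} | OUT={a@B1, b@B2, c@B1, d@B0, e@B3, f@B0}
  B1: | IN={a@B1, b@B2, c@B1, d@B0, e@B3, f@B0} | OUT={a@B1, b@B2, c@B1, d@B0, e@B3, f@B0}
  B2: | IN={a@B1, b@B2, c@B1, d@B0, e@B3, f@B0} | OUT={a@B1, b@B2, c@B1, d@B0, e@B3, f@B0}
  B3: | IN={a@B1, b@B2, c@B1, d@B0, e@B3, f@B0} | OUT={a@B1, b@B2, c@B1, d@B0, e@B3, f@B0}
  B4: | IN={a@B1, b@B2, c@B1, d@B0, e@B3, f@B0} | OUT={a@B4, b@B2, c@B1, d@B0, e@B3, f@B4}

Merge at B4: IN[B4] = OUT[B0] ⊔ OUT[B3] = {a@B1, b@B2, c@B1, d@B0, e@B3, f@B0}

Answer: {a@B1, b@B2, c@B1, d@B0, e@B3, f@B0}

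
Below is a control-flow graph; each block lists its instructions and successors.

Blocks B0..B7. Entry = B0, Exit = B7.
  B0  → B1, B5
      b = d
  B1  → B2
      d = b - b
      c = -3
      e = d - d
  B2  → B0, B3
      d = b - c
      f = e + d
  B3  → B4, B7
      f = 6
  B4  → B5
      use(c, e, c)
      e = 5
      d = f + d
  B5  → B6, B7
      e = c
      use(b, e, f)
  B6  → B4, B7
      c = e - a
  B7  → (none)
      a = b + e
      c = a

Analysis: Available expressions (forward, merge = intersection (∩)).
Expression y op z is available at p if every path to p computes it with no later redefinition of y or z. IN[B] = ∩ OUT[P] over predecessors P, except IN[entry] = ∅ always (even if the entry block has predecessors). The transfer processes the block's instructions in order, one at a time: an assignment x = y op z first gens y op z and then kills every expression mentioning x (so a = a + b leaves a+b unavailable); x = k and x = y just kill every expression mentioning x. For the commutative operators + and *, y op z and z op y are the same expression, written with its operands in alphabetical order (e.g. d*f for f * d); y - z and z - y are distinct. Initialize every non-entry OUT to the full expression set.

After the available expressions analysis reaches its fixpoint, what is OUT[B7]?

Answer: {b+e}

Trace:
Converged values:
  B0:  IN={}  OUT={}
  B1:  IN={}  OUT={b-b, d-d}
  B2:  IN={b-b, d-d}  OUT={b-b, b-c, d+e}
  B3:  IN={b-b, b-c, d+e}  OUT={b-b, b-c, d+e}
  B4:  IN={}  OUT={}
  B5:  IN={}  OUT={}
  B6:  IN={}  OUT={e-a}
  B7:  IN={}  OUT={b+e}

Merge at B7: IN[B7] = OUT[B3] ∩ OUT[B5] ∩ OUT[B6] = {}
Applying B7's transfer function to that IN value gives OUT[B7] (row B7 above).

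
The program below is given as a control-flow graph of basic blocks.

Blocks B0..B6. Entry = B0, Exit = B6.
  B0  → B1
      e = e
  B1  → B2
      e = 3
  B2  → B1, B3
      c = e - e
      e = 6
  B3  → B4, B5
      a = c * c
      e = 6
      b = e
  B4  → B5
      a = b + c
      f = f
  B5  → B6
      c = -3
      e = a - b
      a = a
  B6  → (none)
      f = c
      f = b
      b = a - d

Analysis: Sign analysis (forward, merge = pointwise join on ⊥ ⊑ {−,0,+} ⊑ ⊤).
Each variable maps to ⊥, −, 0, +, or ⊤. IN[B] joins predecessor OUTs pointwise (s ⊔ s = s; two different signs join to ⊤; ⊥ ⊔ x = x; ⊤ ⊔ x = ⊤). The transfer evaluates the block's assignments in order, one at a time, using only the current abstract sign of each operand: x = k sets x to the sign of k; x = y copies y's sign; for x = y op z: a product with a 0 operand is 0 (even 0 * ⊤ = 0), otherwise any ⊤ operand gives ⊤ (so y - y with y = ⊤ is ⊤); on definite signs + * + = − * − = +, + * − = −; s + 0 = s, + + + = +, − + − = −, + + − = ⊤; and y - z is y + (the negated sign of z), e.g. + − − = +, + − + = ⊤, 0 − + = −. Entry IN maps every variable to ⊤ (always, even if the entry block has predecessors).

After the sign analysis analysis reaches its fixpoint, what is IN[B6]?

Converged values:
  B0: | IN=(all ⊤) | OUT=(all ⊤)
  B1: | IN=(all ⊤) | OUT={e:+; rest ⊤}
  B2: | IN={e:+; rest ⊤} | OUT={e:+; rest ⊤}
  B3: | IN={e:+; rest ⊤} | OUT={b:+, e:+; rest ⊤}
  B4: | IN={b:+, e:+; rest ⊤} | OUT={b:+, e:+; rest ⊤}
  B5: | IN={b:+, e:+; rest ⊤} | OUT={b:+, c:-; rest ⊤}
  B6: | IN={b:+, c:-; rest ⊤} | OUT={c:-, f:+; rest ⊤}

Merge at B6: IN[B6] = OUT[B5] = {a: ⊤, b: +, c: -, d: ⊤, e: ⊤, f: ⊤}

Answer: {a: ⊤, b: +, c: -, d: ⊤, e: ⊤, f: ⊤}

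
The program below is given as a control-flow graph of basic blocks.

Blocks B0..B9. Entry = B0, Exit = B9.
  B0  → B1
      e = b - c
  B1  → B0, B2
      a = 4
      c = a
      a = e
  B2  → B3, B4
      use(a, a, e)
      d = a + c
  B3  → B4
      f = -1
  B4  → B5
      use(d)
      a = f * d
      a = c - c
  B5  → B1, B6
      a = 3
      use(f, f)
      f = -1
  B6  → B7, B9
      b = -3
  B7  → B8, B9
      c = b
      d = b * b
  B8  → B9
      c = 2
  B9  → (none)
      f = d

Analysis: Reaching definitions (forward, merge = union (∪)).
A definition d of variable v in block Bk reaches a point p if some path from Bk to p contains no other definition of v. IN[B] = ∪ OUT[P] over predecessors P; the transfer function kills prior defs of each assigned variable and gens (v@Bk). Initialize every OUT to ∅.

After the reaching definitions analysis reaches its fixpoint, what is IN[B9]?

Converged values:
  B0:   IN={a@B1, c@B1, d@B2, e@B0, f@B5}   OUT={a@B1, c@B1, d@B2, e@B0, f@B5}
  B1:   IN={a@B1, a@B5, c@B1, d@B2, e@B0, f@B5}   OUT={a@B1, c@B1, d@B2, e@B0, f@B5}
  B2:   IN={a@B1, c@B1, d@B2, e@B0, f@B5}   OUT={a@B1, c@B1, d@B2, e@B0, f@B5}
  B3:   IN={a@B1, c@B1, d@B2, e@B0, f@B5}   OUT={a@B1, c@B1, d@B2, e@B0, f@B3}
  B4:   IN={a@B1, c@B1, d@B2, e@B0, f@B3, f@B5}   OUT={a@B4, c@B1, d@B2, e@B0, f@B3, f@B5}
  B5:   IN={a@B4, c@B1, d@B2, e@B0, f@B3, f@B5}   OUT={a@B5, c@B1, d@B2, e@B0, f@B5}
  B6:   IN={a@B5, c@B1, d@B2, e@B0, f@B5}   OUT={a@B5, b@B6, c@B1, d@B2, e@B0, f@B5}
  B7:   IN={a@B5, b@B6, c@B1, d@B2, e@B0, f@B5}   OUT={a@B5, b@B6, c@B7, d@B7, e@B0, f@B5}
  B8:   IN={a@B5, b@B6, c@B7, d@B7, e@B0, f@B5}   OUT={a@B5, b@B6, c@B8, d@B7, e@B0, f@B5}
  B9:   IN={a@B5, b@B6, c@B1, c@B7, c@B8, d@B2, d@B7, e@B0, f@B5}   OUT={a@B5, b@B6, c@B1, c@B7, c@B8, d@B2, d@B7, e@B0, f@B9}

Merge at B9: IN[B9] = OUT[B6] ⊔ OUT[B7] ⊔ OUT[B8] = {a@B5, b@B6, c@B1, c@B7, c@B8, d@B2, d@B7, e@B0, f@B5}

Answer: {a@B5, b@B6, c@B1, c@B7, c@B8, d@B2, d@B7, e@B0, f@B5}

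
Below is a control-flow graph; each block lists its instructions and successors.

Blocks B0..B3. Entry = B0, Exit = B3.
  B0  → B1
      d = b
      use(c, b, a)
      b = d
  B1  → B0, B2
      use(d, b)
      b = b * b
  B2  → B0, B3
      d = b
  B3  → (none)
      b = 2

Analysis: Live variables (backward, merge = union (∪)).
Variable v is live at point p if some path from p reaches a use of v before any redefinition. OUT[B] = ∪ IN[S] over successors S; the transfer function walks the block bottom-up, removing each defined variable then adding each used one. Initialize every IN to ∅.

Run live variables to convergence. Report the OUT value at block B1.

Answer: {a, b, c}

Derivation:
Converged values:
  B0: | IN={a, b, c} | OUT={a, b, c, d}
  B1: | IN={a, b, c, d} | OUT={a, b, c}
  B2: | IN={a, b, c} | OUT={a, b, c}
  B3: | IN={} | OUT={}

Merge at B1: OUT[B1] = IN[B0] ⊔ IN[B2] = {a, b, c}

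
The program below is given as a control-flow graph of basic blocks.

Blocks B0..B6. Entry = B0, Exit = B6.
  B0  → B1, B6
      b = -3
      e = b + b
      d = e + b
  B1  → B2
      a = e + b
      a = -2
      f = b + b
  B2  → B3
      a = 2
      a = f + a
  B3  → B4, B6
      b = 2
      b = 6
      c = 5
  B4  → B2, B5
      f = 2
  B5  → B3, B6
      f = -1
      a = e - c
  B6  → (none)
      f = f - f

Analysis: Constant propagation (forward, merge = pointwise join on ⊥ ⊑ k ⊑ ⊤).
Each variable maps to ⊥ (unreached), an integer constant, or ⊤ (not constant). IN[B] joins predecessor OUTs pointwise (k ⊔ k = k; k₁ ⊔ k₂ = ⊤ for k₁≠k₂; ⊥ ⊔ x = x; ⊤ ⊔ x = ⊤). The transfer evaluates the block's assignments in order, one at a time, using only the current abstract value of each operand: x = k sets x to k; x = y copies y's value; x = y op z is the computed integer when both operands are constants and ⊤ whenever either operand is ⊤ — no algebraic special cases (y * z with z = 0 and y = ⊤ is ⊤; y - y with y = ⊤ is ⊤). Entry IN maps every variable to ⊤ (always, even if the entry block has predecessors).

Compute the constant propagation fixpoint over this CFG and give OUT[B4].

Converged values:
  B0:   IN=(all ⊤)   OUT={b:-3, d:-9, e:-6; rest ⊤}
  B1:   IN={b:-3, d:-9, e:-6; rest ⊤}   OUT={a:-2, b:-3, d:-9, e:-6, f:-6; rest ⊤}
  B2:   IN={d:-9, e:-6; rest ⊤}   OUT={d:-9, e:-6; rest ⊤}
  B3:   IN={d:-9, e:-6; rest ⊤}   OUT={b:6, c:5, d:-9, e:-6; rest ⊤}
  B4:   IN={b:6, c:5, d:-9, e:-6; rest ⊤}   OUT={b:6, c:5, d:-9, e:-6, f:2; rest ⊤}
  B5:   IN={b:6, c:5, d:-9, e:-6, f:2; rest ⊤}   OUT={a:-11, b:6, c:5, d:-9, e:-6, f:-1; rest ⊤}
  B6:   IN={d:-9, e:-6; rest ⊤}   OUT={d:-9, e:-6; rest ⊤}

Merge at B4: IN[B4] = OUT[B3] = {a: ⊤, b: 6, c: 5, d: -9, e: -6, f: ⊤}
Applying B4's transfer function to that IN value gives OUT[B4] (row B4 above).

Answer: {a: ⊤, b: 6, c: 5, d: -9, e: -6, f: 2}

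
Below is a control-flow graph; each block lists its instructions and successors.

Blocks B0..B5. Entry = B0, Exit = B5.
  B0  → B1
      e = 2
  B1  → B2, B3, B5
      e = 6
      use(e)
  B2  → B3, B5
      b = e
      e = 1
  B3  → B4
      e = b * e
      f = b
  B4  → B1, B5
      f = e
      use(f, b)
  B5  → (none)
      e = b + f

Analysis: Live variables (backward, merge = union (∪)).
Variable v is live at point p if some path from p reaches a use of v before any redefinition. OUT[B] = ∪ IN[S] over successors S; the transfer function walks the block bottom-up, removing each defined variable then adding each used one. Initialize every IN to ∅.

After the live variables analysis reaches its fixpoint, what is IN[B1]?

Answer: {b, f}

Working:
Fixpoint table:
  B0:  IN={b, f}  OUT={b, f}
  B1:  IN={b, f}  OUT={b, e, f}
  B2:  IN={e, f}  OUT={b, e, f}
  B3:  IN={b, e}  OUT={b, e}
  B4:  IN={b, e}  OUT={b, f}
  B5:  IN={b, f}  OUT={}

Merge at B1: OUT[B1] = IN[B2] ⊔ IN[B3] ⊔ IN[B5] = {b, e, f}
Applying B1's transfer function to that OUT value gives IN[B1] (row B1 above).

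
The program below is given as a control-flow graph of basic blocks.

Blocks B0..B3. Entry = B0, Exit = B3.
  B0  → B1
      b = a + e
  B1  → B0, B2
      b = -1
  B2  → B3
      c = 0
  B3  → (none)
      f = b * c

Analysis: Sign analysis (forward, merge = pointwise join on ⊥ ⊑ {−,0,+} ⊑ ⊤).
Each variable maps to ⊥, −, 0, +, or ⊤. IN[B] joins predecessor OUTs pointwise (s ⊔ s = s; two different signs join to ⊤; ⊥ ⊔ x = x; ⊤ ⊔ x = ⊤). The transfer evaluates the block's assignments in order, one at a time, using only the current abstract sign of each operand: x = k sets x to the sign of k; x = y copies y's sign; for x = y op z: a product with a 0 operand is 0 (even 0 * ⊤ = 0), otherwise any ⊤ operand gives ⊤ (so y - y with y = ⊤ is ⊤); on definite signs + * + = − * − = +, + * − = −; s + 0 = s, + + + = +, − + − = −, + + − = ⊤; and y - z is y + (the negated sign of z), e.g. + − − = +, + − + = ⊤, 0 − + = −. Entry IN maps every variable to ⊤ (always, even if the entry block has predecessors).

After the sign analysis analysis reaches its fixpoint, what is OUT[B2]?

Answer: {a: ⊤, b: -, c: 0, d: ⊤, e: ⊤, f: ⊤}

Derivation:
Converged values:
  B0:   IN=(all ⊤)   OUT=(all ⊤)
  B1:   IN=(all ⊤)   OUT={b:-; rest ⊤}
  B2:   IN={b:-; rest ⊤}   OUT={b:-, c:0; rest ⊤}
  B3:   IN={b:-, c:0; rest ⊤}   OUT={b:-, c:0, f:0; rest ⊤}

Merge at B2: IN[B2] = OUT[B1] = {a: ⊤, b: -, c: ⊤, d: ⊤, e: ⊤, f: ⊤}
Applying B2's transfer function to that IN value gives OUT[B2] (row B2 above).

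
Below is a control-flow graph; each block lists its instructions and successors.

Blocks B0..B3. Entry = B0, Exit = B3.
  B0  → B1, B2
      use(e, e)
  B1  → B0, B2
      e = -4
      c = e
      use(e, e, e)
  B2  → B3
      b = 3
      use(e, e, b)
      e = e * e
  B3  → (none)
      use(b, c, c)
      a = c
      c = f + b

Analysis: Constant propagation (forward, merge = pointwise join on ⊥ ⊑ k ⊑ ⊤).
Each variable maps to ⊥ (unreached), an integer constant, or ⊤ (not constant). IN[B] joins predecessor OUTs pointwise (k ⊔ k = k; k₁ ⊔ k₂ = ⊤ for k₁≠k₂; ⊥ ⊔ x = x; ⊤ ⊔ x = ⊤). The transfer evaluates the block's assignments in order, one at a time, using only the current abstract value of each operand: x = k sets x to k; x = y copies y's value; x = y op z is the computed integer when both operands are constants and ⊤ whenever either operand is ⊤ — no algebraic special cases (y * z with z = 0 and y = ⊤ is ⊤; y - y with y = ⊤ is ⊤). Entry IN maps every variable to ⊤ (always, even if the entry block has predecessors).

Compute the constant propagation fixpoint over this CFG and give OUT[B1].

Converged values:
  B0:   IN=(all ⊤)   OUT=(all ⊤)
  B1:   IN=(all ⊤)   OUT={c:-4, e:-4; rest ⊤}
  B2:   IN=(all ⊤)   OUT={b:3; rest ⊤}
  B3:   IN={b:3; rest ⊤}   OUT={b:3; rest ⊤}

Merge at B1: IN[B1] = OUT[B0] = {a: ⊤, b: ⊤, c: ⊤, d: ⊤, e: ⊤, f: ⊤}
Applying B1's transfer function to that IN value gives OUT[B1] (row B1 above).

Answer: {a: ⊤, b: ⊤, c: -4, d: ⊤, e: -4, f: ⊤}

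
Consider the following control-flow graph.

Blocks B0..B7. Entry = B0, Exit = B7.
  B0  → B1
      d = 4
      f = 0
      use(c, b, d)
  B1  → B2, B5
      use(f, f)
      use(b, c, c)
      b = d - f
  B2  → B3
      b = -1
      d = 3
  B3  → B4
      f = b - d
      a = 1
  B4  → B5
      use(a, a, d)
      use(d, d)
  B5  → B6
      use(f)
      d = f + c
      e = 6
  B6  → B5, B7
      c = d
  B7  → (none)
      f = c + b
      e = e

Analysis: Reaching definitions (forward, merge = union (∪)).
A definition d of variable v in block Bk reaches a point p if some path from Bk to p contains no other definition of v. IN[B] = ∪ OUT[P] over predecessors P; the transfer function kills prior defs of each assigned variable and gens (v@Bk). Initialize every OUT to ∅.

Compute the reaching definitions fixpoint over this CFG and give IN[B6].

Answer: {a@B3, b@B1, b@B2, c@B6, d@B5, e@B5, f@B0, f@B3}

Trace:
Per-block solution:
  B0: | IN={} | OUT={d@B0, f@B0}
  B1: | IN={d@B0, f@B0} | OUT={b@B1, d@B0, f@B0}
  B2: | IN={b@B1, d@B0, f@B0} | OUT={b@B2, d@B2, f@B0}
  B3: | IN={b@B2, d@B2, f@B0} | OUT={a@B3, b@B2, d@B2, f@B3}
  B4: | IN={a@B3, b@B2, d@B2, f@B3} | OUT={a@B3, b@B2, d@B2, f@B3}
  B5: | IN={a@B3, b@B1, b@B2, c@B6, d@B0, d@B2, d@B5, e@B5, f@B0, f@B3} | OUT={a@B3, b@B1, b@B2, c@B6, d@B5, e@B5, f@B0, f@B3}
  B6: | IN={a@B3, b@B1, b@B2, c@B6, d@B5, e@B5, f@B0, f@B3} | OUT={a@B3, b@B1, b@B2, c@B6, d@B5, e@B5, f@B0, f@B3}
  B7: | IN={a@B3, b@B1, b@B2, c@B6, d@B5, e@B5, f@B0, f@B3} | OUT={a@B3, b@B1, b@B2, c@B6, d@B5, e@B7, f@B7}

Merge at B6: IN[B6] = OUT[B5] = {a@B3, b@B1, b@B2, c@B6, d@B5, e@B5, f@B0, f@B3}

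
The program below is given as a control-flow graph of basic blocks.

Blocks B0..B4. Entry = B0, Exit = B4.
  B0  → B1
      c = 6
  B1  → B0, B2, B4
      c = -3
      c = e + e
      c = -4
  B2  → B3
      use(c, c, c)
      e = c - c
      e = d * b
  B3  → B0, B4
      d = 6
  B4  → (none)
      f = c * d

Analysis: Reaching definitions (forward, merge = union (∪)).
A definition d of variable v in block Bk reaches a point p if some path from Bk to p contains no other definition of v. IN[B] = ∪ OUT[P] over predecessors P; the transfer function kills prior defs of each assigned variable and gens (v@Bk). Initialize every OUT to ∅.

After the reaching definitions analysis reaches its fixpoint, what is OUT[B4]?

Per-block solution:
  B0: | IN={c@B1, d@B3, e@B2} | OUT={c@B0, d@B3, e@B2}
  B1: | IN={c@B0, d@B3, e@B2} | OUT={c@B1, d@B3, e@B2}
  B2: | IN={c@B1, d@B3, e@B2} | OUT={c@B1, d@B3, e@B2}
  B3: | IN={c@B1, d@B3, e@B2} | OUT={c@B1, d@B3, e@B2}
  B4: | IN={c@B1, d@B3, e@B2} | OUT={c@B1, d@B3, e@B2, f@B4}

Merge at B4: IN[B4] = OUT[B1] ⊔ OUT[B3] = {c@B1, d@B3, e@B2}
Applying B4's transfer function to that IN value gives OUT[B4] (row B4 above).

Answer: {c@B1, d@B3, e@B2, f@B4}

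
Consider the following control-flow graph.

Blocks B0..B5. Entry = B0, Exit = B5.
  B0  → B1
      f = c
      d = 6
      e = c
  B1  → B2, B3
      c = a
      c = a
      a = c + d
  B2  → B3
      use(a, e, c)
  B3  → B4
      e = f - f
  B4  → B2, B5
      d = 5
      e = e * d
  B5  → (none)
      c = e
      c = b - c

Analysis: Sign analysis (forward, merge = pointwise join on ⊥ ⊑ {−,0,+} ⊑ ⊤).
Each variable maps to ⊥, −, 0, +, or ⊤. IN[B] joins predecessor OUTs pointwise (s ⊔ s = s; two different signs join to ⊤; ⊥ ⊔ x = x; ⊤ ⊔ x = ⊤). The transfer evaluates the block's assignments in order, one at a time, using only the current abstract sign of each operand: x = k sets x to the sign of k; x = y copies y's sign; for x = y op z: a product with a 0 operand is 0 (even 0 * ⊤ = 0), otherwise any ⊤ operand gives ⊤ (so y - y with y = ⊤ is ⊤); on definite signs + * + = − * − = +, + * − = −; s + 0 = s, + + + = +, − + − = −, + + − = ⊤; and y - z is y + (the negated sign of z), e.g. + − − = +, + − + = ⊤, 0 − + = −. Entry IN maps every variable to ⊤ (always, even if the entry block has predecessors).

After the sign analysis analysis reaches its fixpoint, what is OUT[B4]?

Fixpoint table:
  B0:  IN=(all ⊤)  OUT={d:+; rest ⊤}
  B1:  IN={d:+; rest ⊤}  OUT={d:+; rest ⊤}
  B2:  IN={d:+; rest ⊤}  OUT={d:+; rest ⊤}
  B3:  IN={d:+; rest ⊤}  OUT={d:+; rest ⊤}
  B4:  IN={d:+; rest ⊤}  OUT={d:+; rest ⊤}
  B5:  IN={d:+; rest ⊤}  OUT={d:+; rest ⊤}

Merge at B4: IN[B4] = OUT[B3] = {a: ⊤, b: ⊤, c: ⊤, d: +, e: ⊤, f: ⊤}
Applying B4's transfer function to that IN value gives OUT[B4] (row B4 above).

Answer: {a: ⊤, b: ⊤, c: ⊤, d: +, e: ⊤, f: ⊤}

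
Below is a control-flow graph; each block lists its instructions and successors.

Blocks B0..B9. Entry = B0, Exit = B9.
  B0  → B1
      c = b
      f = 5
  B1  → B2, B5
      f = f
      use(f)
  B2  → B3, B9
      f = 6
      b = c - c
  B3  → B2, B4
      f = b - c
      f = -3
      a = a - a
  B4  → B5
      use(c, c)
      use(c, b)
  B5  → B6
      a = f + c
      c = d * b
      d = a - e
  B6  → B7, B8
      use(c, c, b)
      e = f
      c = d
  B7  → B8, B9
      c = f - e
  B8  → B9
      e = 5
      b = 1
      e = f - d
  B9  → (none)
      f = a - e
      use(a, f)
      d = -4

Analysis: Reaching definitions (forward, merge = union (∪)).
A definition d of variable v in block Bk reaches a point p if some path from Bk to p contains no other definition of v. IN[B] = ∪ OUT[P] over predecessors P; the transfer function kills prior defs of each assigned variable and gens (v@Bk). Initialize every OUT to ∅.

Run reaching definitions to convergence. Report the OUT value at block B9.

Converged values:
  B0: | IN={} | OUT={c@B0, f@B0}
  B1: | IN={c@B0, f@B0} | OUT={c@B0, f@B1}
  B2: | IN={a@B3, b@B2, c@B0, f@B1, f@B3} | OUT={a@B3, b@B2, c@B0, f@B2}
  B3: | IN={a@B3, b@B2, c@B0, f@B2} | OUT={a@B3, b@B2, c@B0, f@B3}
  B4: | IN={a@B3, b@B2, c@B0, f@B3} | OUT={a@B3, b@B2, c@B0, f@B3}
  B5: | IN={a@B3, b@B2, c@B0, f@B1, f@B3} | OUT={a@B5, b@B2, c@B5, d@B5, f@B1, f@B3}
  B6: | IN={a@B5, b@B2, c@B5, d@B5, f@B1, f@B3} | OUT={a@B5, b@B2, c@B6, d@B5, e@B6, f@B1, f@B3}
  B7: | IN={a@B5, b@B2, c@B6, d@B5, e@B6, f@B1, f@B3} | OUT={a@B5, b@B2, c@B7, d@B5, e@B6, f@B1, f@B3}
  B8: | IN={a@B5, b@B2, c@B6, c@B7, d@B5, e@B6, f@B1, f@B3} | OUT={a@B5, b@B8, c@B6, c@B7, d@B5, e@B8, f@B1, f@B3}
  B9: | IN={a@B3, a@B5, b@B2, b@B8, c@B0, c@B6, c@B7, d@B5, e@B6, e@B8, f@B1, f@B2, f@B3} | OUT={a@B3, a@B5, b@B2, b@B8, c@B0, c@B6, c@B7, d@B9, e@B6, e@B8, f@B9}

Merge at B9: IN[B9] = OUT[B2] ⊔ OUT[B7] ⊔ OUT[B8] = {a@B3, a@B5, b@B2, b@B8, c@B0, c@B6, c@B7, d@B5, e@B6, e@B8, f@B1, f@B2, f@B3}
Applying B9's transfer function to that IN value gives OUT[B9] (row B9 above).

Answer: {a@B3, a@B5, b@B2, b@B8, c@B0, c@B6, c@B7, d@B9, e@B6, e@B8, f@B9}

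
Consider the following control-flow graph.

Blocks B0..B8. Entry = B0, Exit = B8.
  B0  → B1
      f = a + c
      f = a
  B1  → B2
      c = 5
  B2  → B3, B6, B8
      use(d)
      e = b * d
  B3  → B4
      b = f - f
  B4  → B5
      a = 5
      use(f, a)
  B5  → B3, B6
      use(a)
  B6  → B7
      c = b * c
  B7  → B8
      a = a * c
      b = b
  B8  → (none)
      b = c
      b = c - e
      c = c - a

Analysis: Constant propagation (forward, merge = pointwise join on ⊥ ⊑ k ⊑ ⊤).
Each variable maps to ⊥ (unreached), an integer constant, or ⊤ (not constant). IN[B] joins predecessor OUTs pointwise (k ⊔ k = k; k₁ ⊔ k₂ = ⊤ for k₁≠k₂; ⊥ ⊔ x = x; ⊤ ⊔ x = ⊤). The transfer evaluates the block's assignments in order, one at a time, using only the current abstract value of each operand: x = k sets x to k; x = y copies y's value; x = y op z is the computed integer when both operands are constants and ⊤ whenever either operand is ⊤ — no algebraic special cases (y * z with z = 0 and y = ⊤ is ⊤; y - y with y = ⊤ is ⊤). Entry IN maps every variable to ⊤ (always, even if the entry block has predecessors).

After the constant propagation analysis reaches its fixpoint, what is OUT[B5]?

Answer: {a: 5, b: ⊤, c: 5, d: ⊤, e: ⊤, f: ⊤}

Derivation:
Per-block solution:
  B0:   IN=(all ⊤)   OUT=(all ⊤)
  B1:   IN=(all ⊤)   OUT={c:5; rest ⊤}
  B2:   IN={c:5; rest ⊤}   OUT={c:5; rest ⊤}
  B3:   IN={c:5; rest ⊤}   OUT={c:5; rest ⊤}
  B4:   IN={c:5; rest ⊤}   OUT={a:5, c:5; rest ⊤}
  B5:   IN={a:5, c:5; rest ⊤}   OUT={a:5, c:5; rest ⊤}
  B6:   IN={c:5; rest ⊤}   OUT=(all ⊤)
  B7:   IN=(all ⊤)   OUT=(all ⊤)
  B8:   IN=(all ⊤)   OUT=(all ⊤)

Merge at B5: IN[B5] = OUT[B4] = {a: 5, b: ⊤, c: 5, d: ⊤, e: ⊤, f: ⊤}
Applying B5's transfer function to that IN value gives OUT[B5] (row B5 above).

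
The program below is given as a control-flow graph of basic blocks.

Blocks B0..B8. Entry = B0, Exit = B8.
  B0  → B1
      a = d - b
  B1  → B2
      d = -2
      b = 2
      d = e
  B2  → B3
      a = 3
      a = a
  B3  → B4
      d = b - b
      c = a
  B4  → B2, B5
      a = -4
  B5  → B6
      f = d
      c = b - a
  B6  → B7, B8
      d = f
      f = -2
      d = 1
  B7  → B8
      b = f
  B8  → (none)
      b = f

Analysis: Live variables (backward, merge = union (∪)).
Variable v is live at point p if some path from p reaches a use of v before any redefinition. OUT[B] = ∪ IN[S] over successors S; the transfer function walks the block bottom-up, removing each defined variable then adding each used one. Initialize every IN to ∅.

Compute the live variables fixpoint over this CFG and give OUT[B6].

Per-block solution:
  B0:  IN={b, d, e}  OUT={e}
  B1:  IN={e}  OUT={b}
  B2:  IN={b}  OUT={a, b}
  B3:  IN={a, b}  OUT={b, d}
  B4:  IN={b, d}  OUT={a, b, d}
  B5:  IN={a, b, d}  OUT={f}
  B6:  IN={f}  OUT={f}
  B7:  IN={f}  OUT={f}
  B8:  IN={f}  OUT={}

Merge at B6: OUT[B6] = IN[B7] ⊔ IN[B8] = {f}

Answer: {f}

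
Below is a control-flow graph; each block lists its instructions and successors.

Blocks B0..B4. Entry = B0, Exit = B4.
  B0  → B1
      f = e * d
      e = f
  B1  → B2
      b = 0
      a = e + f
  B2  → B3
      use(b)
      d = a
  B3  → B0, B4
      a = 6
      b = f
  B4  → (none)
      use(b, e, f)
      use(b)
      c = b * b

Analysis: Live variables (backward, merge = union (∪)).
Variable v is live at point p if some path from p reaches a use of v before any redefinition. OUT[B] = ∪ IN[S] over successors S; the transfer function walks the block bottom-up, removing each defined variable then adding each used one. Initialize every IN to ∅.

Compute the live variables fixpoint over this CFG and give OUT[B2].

Answer: {d, e, f}

Working:
Converged values:
  B0: | IN={d, e} | OUT={e, f}
  B1: | IN={e, f} | OUT={a, b, e, f}
  B2: | IN={a, b, e, f} | OUT={d, e, f}
  B3: | IN={d, e, f} | OUT={b, d, e, f}
  B4: | IN={b, e, f} | OUT={}

Merge at B2: OUT[B2] = IN[B3] = {d, e, f}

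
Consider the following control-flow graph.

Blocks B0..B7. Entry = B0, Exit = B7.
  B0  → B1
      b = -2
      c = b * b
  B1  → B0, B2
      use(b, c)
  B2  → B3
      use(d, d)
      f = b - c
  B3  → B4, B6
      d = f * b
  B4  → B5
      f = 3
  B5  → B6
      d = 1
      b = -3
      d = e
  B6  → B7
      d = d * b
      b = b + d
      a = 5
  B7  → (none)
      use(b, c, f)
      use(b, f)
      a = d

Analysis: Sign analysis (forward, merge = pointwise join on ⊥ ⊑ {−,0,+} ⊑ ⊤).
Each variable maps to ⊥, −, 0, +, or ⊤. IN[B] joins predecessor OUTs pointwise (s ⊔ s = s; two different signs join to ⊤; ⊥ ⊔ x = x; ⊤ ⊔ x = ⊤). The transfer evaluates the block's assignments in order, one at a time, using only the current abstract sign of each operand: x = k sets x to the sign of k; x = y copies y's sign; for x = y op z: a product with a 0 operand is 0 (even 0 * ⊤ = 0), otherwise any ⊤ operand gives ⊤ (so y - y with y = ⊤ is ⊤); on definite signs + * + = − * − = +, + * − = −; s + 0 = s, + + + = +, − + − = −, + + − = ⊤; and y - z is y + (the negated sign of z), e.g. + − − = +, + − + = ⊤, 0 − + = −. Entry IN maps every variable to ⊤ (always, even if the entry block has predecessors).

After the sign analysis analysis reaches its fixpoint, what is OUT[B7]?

Answer: {a: ⊤, b: ⊤, c: +, d: ⊤, e: ⊤, f: ⊤}

Trace:
Per-block solution:
  B0: | IN=(all ⊤) | OUT={b:-, c:+; rest ⊤}
  B1: | IN={b:-, c:+; rest ⊤} | OUT={b:-, c:+; rest ⊤}
  B2: | IN={b:-, c:+; rest ⊤} | OUT={b:-, c:+, f:-; rest ⊤}
  B3: | IN={b:-, c:+, f:-; rest ⊤} | OUT={b:-, c:+, d:+, f:-; rest ⊤}
  B4: | IN={b:-, c:+, d:+, f:-; rest ⊤} | OUT={b:-, c:+, d:+, f:+; rest ⊤}
  B5: | IN={b:-, c:+, d:+, f:+; rest ⊤} | OUT={b:-, c:+, f:+; rest ⊤}
  B6: | IN={b:-, c:+; rest ⊤} | OUT={a:+, c:+; rest ⊤}
  B7: | IN={a:+, c:+; rest ⊤} | OUT={c:+; rest ⊤}

Merge at B7: IN[B7] = OUT[B6] = {a: +, b: ⊤, c: +, d: ⊤, e: ⊤, f: ⊤}
Applying B7's transfer function to that IN value gives OUT[B7] (row B7 above).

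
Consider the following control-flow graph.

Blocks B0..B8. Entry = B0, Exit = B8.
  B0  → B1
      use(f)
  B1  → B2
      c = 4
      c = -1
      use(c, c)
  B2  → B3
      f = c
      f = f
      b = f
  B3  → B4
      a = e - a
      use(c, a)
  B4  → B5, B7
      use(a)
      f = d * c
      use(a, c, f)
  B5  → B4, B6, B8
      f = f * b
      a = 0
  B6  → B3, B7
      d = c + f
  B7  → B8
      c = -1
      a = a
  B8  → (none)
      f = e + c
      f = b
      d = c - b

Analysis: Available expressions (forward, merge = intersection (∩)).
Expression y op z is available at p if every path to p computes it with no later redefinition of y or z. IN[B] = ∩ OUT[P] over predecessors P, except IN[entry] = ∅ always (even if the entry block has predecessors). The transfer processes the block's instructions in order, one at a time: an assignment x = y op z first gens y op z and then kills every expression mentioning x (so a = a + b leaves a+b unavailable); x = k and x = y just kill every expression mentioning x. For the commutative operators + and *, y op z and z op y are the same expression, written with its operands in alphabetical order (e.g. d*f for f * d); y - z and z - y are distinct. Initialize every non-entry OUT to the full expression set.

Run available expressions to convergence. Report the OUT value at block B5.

Answer: {c*d}

Derivation:
Fixpoint table:
  B0:   IN={}   OUT={}
  B1:   IN={}   OUT={}
  B2:   IN={}   OUT={}
  B3:   IN={}   OUT={}
  B4:   IN={}   OUT={c*d}
  B5:   IN={c*d}   OUT={c*d}
  B6:   IN={c*d}   OUT={c+f}
  B7:   IN={}   OUT={}
  B8:   IN={}   OUT={c+e, c-b}

Merge at B5: IN[B5] = OUT[B4] = {c*d}
Applying B5's transfer function to that IN value gives OUT[B5] (row B5 above).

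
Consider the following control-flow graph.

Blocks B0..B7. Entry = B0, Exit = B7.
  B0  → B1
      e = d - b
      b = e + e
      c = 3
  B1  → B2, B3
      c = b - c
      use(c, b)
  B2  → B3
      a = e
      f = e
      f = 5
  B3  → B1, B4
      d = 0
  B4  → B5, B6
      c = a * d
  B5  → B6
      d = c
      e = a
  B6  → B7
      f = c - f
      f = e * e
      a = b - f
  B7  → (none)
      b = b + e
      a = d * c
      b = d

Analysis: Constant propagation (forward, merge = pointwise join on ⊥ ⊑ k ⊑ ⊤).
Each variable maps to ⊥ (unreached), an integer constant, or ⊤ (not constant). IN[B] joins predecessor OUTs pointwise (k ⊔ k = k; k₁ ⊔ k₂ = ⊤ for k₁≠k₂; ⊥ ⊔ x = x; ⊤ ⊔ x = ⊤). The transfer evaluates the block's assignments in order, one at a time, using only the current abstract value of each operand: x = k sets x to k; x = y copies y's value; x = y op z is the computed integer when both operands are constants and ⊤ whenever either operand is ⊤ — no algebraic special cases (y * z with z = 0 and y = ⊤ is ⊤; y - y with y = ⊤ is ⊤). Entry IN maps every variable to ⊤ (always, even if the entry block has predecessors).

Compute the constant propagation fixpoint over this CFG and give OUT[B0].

Answer: {a: ⊤, b: ⊤, c: 3, d: ⊤, e: ⊤, f: ⊤}

Derivation:
Per-block solution:
  B0:  IN=(all ⊤)  OUT={c:3; rest ⊤}
  B1:  IN=(all ⊤)  OUT=(all ⊤)
  B2:  IN=(all ⊤)  OUT={f:5; rest ⊤}
  B3:  IN=(all ⊤)  OUT={d:0; rest ⊤}
  B4:  IN={d:0; rest ⊤}  OUT={d:0; rest ⊤}
  B5:  IN={d:0; rest ⊤}  OUT=(all ⊤)
  B6:  IN=(all ⊤)  OUT=(all ⊤)
  B7:  IN=(all ⊤)  OUT=(all ⊤)

B0 is the boundary node: IN[B0] = {a: ⊤, b: ⊤, c: ⊤, d: ⊤, e: ⊤, f: ⊤}
Applying B0's transfer function to that IN value gives OUT[B0] (row B0 above).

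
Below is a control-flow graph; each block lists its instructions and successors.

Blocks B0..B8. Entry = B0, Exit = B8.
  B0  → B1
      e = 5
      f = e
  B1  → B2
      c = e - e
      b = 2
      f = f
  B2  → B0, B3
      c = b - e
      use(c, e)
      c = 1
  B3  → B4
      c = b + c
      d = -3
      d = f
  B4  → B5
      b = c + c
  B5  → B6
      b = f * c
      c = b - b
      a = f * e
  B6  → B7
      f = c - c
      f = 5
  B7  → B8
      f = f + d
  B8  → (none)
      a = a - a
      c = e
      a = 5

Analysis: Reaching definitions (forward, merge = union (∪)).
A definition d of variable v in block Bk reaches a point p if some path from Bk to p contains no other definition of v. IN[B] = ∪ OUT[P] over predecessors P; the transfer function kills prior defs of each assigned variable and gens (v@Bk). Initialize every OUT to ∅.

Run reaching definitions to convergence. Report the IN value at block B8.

Answer: {a@B5, b@B5, c@B5, d@B3, e@B0, f@B7}

Trace:
Fixpoint table:
  B0:   IN={b@B1, c@B2, e@B0, f@B1}   OUT={b@B1, c@B2, e@B0, f@B0}
  B1:   IN={b@B1, c@B2, e@B0, f@B0}   OUT={b@B1, c@B1, e@B0, f@B1}
  B2:   IN={b@B1, c@B1, e@B0, f@B1}   OUT={b@B1, c@B2, e@B0, f@B1}
  B3:   IN={b@B1, c@B2, e@B0, f@B1}   OUT={b@B1, c@B3, d@B3, e@B0, f@B1}
  B4:   IN={b@B1, c@B3, d@B3, e@B0, f@B1}   OUT={b@B4, c@B3, d@B3, e@B0, f@B1}
  B5:   IN={b@B4, c@B3, d@B3, e@B0, f@B1}   OUT={a@B5, b@B5, c@B5, d@B3, e@B0, f@B1}
  B6:   IN={a@B5, b@B5, c@B5, d@B3, e@B0, f@B1}   OUT={a@B5, b@B5, c@B5, d@B3, e@B0, f@B6}
  B7:   IN={a@B5, b@B5, c@B5, d@B3, e@B0, f@B6}   OUT={a@B5, b@B5, c@B5, d@B3, e@B0, f@B7}
  B8:   IN={a@B5, b@B5, c@B5, d@B3, e@B0, f@B7}   OUT={a@B8, b@B5, c@B8, d@B3, e@B0, f@B7}

Merge at B8: IN[B8] = OUT[B7] = {a@B5, b@B5, c@B5, d@B3, e@B0, f@B7}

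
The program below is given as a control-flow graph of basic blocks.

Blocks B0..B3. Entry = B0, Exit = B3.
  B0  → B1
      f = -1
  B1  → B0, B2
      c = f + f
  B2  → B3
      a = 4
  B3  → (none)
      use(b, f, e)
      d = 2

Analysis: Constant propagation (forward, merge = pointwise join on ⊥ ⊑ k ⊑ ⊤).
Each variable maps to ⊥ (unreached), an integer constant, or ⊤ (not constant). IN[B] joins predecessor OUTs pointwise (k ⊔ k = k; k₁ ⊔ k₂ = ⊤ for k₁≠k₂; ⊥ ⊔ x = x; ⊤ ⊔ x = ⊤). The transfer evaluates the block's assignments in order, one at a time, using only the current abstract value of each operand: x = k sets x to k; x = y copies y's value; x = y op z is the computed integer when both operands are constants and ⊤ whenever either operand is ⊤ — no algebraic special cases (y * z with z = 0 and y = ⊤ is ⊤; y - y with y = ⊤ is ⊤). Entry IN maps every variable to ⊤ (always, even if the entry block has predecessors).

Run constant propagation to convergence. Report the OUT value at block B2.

Answer: {a: 4, b: ⊤, c: -2, d: ⊤, e: ⊤, f: -1}

Derivation:
Converged values:
  B0:  IN=(all ⊤)  OUT={f:-1; rest ⊤}
  B1:  IN={f:-1; rest ⊤}  OUT={c:-2, f:-1; rest ⊤}
  B2:  IN={c:-2, f:-1; rest ⊤}  OUT={a:4, c:-2, f:-1; rest ⊤}
  B3:  IN={a:4, c:-2, f:-1; rest ⊤}  OUT={a:4, c:-2, d:2, f:-1; rest ⊤}

Merge at B2: IN[B2] = OUT[B1] = {a: ⊤, b: ⊤, c: -2, d: ⊤, e: ⊤, f: -1}
Applying B2's transfer function to that IN value gives OUT[B2] (row B2 above).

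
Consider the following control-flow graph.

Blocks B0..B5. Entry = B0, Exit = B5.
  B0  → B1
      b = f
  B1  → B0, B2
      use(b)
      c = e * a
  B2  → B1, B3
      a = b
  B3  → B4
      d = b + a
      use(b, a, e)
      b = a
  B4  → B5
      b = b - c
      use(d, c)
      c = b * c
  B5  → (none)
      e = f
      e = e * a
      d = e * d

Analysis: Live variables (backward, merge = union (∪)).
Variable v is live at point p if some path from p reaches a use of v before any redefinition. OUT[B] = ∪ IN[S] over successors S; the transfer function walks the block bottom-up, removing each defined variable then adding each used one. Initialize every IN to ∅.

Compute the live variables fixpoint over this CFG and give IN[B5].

Per-block solution:
  B0:  IN={a, e, f}  OUT={a, b, e, f}
  B1:  IN={a, b, e, f}  OUT={a, b, c, e, f}
  B2:  IN={b, c, e, f}  OUT={a, b, c, e, f}
  B3:  IN={a, b, c, e, f}  OUT={a, b, c, d, f}
  B4:  IN={a, b, c, d, f}  OUT={a, d, f}
  B5:  IN={a, d, f}  OUT={}

B5 is the boundary node: OUT[B5] = {}
Applying B5's transfer function to that OUT value gives IN[B5] (row B5 above).

Answer: {a, d, f}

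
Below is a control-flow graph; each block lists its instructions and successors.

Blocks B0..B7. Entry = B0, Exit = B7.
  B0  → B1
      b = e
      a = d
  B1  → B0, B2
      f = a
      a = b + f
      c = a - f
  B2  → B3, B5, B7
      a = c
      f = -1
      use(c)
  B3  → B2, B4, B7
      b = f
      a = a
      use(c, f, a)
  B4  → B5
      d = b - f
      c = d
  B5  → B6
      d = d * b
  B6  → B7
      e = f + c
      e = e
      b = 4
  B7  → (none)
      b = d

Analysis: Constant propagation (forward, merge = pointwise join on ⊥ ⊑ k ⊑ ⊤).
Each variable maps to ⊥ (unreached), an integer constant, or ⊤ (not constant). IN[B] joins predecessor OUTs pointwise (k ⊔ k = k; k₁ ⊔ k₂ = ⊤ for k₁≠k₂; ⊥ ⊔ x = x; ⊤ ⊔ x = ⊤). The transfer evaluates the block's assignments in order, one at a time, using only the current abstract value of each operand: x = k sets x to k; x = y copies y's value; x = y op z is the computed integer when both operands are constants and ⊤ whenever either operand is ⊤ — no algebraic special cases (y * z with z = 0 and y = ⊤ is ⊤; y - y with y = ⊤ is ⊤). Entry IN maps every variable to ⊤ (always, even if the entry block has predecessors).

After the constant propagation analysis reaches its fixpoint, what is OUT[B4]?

Converged values:
  B0:   IN=(all ⊤)   OUT=(all ⊤)
  B1:   IN=(all ⊤)   OUT=(all ⊤)
  B2:   IN=(all ⊤)   OUT={f:-1; rest ⊤}
  B3:   IN={f:-1; rest ⊤}   OUT={b:-1, f:-1; rest ⊤}
  B4:   IN={b:-1, f:-1; rest ⊤}   OUT={b:-1, c:0, d:0, f:-1; rest ⊤}
  B5:   IN={f:-1; rest ⊤}   OUT={f:-1; rest ⊤}
  B6:   IN={f:-1; rest ⊤}   OUT={b:4, f:-1; rest ⊤}
  B7:   IN={f:-1; rest ⊤}   OUT={f:-1; rest ⊤}

Merge at B4: IN[B4] = OUT[B3] = {a: ⊤, b: -1, c: ⊤, d: ⊤, e: ⊤, f: -1}
Applying B4's transfer function to that IN value gives OUT[B4] (row B4 above).

Answer: {a: ⊤, b: -1, c: 0, d: 0, e: ⊤, f: -1}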